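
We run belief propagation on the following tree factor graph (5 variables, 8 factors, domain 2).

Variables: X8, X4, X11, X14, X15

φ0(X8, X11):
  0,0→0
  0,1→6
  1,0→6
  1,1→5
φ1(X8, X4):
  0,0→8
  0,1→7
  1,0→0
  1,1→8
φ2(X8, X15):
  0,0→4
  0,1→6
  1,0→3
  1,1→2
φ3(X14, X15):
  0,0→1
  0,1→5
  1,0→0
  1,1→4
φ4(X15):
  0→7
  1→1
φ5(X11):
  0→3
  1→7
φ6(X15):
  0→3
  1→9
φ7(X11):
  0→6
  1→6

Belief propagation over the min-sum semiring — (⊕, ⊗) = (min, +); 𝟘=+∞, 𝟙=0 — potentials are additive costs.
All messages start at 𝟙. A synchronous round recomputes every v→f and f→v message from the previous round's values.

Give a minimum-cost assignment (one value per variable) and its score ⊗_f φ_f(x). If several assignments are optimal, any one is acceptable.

init: all messages = 𝟙 over 2 values
r1 m[φ0→X8] = [0, 5]
r1 m[φ0→X11] = [0, 5]
r1 m[φ1→X8] = [7, 0]
r1 m[φ1→X4] = [0, 7]
r1 m[φ2→X8] = [4, 2]
r1 m[φ2→X15] = [3, 2]
r1 m[φ3→X14] = [1, 0]
r1 m[φ3→X15] = [0, 4]
r1 m[φ4→X15] = [7, 1]
r1 m[φ5→X11] = [3, 7]
r1 m[φ6→X15] = [3, 9]
r1 m[φ7→X11] = [6, 6]
r1 m[X8→φ0] = [0, 0]
r1 m[X8→φ1] = [0, 0]
r1 m[X8→φ2] = [0, 0]
r1 m[X4→φ1] = [0, 0]
r1 m[X11→φ0] = [0, 0]
r1 m[X11→φ5] = [0, 0]
r1 m[X11→φ7] = [0, 0]
r1 m[X14→φ3] = [0, 0]
r1 m[X15→φ2] = [0, 0]
r1 m[X15→φ3] = [0, 0]
r1 m[X15→φ4] = [0, 0]
r1 m[X15→φ6] = [0, 0]
r2 m[φ0→X8] = [0, 5]
r2 m[φ0→X11] = [0, 5]
r2 m[φ1→X8] = [7, 0]
r2 m[φ1→X4] = [0, 7]
r2 m[φ2→X8] = [4, 2]
r2 m[φ2→X15] = [3, 2]
r2 m[φ3→X14] = [1, 0]
r2 m[φ3→X15] = [0, 4]
r2 m[φ4→X15] = [7, 1]
r2 m[φ5→X11] = [3, 7]
r2 m[φ6→X15] = [3, 9]
r2 m[φ7→X11] = [6, 6]
r2 m[X8→φ0] = [11, 2]
r2 m[X8→φ1] = [4, 7]
r2 m[X8→φ2] = [7, 5]
r2 m[X4→φ1] = [0, 0]
r2 m[X11→φ0] = [9, 13]
r2 m[X11→φ5] = [6, 11]
r2 m[X11→φ7] = [3, 12]
r2 m[X14→φ3] = [0, 0]
r2 m[X15→φ2] = [10, 14]
r2 m[X15→φ3] = [13, 12]
r2 m[X15→φ4] = [6, 15]
r2 m[X15→φ6] = [10, 7]
r3 m[φ0→X8] = [9, 15]
r3 m[φ0→X11] = [8, 7]
r3 m[φ1→X8] = [7, 0]
r3 m[φ1→X4] = [7, 11]
r3 m[φ2→X8] = [14, 13]
r3 m[φ2→X15] = [8, 7]
r3 m[φ3→X14] = [14, 13]
r3 m[φ3→X15] = [0, 4]
r3 m[φ4→X15] = [7, 1]
r3 m[φ5→X11] = [3, 7]
r3 m[φ6→X15] = [3, 9]
r3 m[φ7→X11] = [6, 6]
r3 m[X8→φ0] = [11, 2]
r3 m[X8→φ1] = [4, 7]
r3 m[X8→φ2] = [7, 5]
r3 m[X4→φ1] = [0, 0]
r3 m[X11→φ0] = [9, 13]
r3 m[X11→φ5] = [6, 11]
r3 m[X11→φ7] = [3, 12]
r3 m[X14→φ3] = [0, 0]
r3 m[X15→φ2] = [10, 14]
r3 m[X15→φ3] = [13, 12]
r3 m[X15→φ4] = [6, 15]
r3 m[X15→φ6] = [10, 7]
r4 m[φ0→X8] = [9, 15]
r4 m[φ0→X11] = [8, 7]
r4 m[φ1→X8] = [7, 0]
r4 m[φ1→X4] = [7, 11]
r4 m[φ2→X8] = [14, 13]
r4 m[φ2→X15] = [8, 7]
r4 m[φ3→X14] = [14, 13]
r4 m[φ3→X15] = [0, 4]
r4 m[φ4→X15] = [7, 1]
r4 m[φ5→X11] = [3, 7]
r4 m[φ6→X15] = [3, 9]
r4 m[φ7→X11] = [6, 6]
r4 m[X8→φ0] = [21, 13]
r4 m[X8→φ1] = [23, 28]
r4 m[X8→φ2] = [16, 15]
r4 m[X4→φ1] = [0, 0]
r4 m[X11→φ0] = [9, 13]
r4 m[X11→φ5] = [14, 13]
r4 m[X11→φ7] = [11, 14]
r4 m[X14→φ3] = [0, 0]
r4 m[X15→φ2] = [10, 14]
r4 m[X15→φ3] = [18, 17]
r4 m[X15→φ4] = [11, 20]
r4 m[X15→φ6] = [15, 12]
r5 m[φ0→X8] = [9, 15]
r5 m[φ0→X11] = [19, 18]
r5 m[φ1→X8] = [7, 0]
r5 m[φ1→X4] = [28, 30]
r5 m[φ2→X8] = [14, 13]
r5 m[φ2→X15] = [18, 17]
r5 m[φ3→X14] = [19, 18]
r5 m[φ3→X15] = [0, 4]
r5 m[φ4→X15] = [7, 1]
r5 m[φ5→X11] = [3, 7]
r5 m[φ6→X15] = [3, 9]
r5 m[φ7→X11] = [6, 6]
r5 m[X8→φ0] = [21, 13]
r5 m[X8→φ1] = [23, 28]
r5 m[X8→φ2] = [16, 15]
r5 m[X4→φ1] = [0, 0]
r5 m[X11→φ0] = [9, 13]
r5 m[X11→φ5] = [14, 13]
r5 m[X11→φ7] = [11, 14]
r5 m[X14→φ3] = [0, 0]
r5 m[X15→φ2] = [10, 14]
r5 m[X15→φ3] = [18, 17]
r5 m[X15→φ4] = [11, 20]
r5 m[X15→φ6] = [15, 12]
r6 m[φ0→X8] = [9, 15]
r6 m[φ0→X11] = [19, 18]
r6 m[φ1→X8] = [7, 0]
r6 m[φ1→X4] = [28, 30]
r6 m[φ2→X8] = [14, 13]
r6 m[φ2→X15] = [18, 17]
r6 m[φ3→X14] = [19, 18]
r6 m[φ3→X15] = [0, 4]
r6 m[φ4→X15] = [7, 1]
r6 m[φ5→X11] = [3, 7]
r6 m[φ6→X15] = [3, 9]
r6 m[φ7→X11] = [6, 6]
r6 m[X8→φ0] = [21, 13]
r6 m[X8→φ1] = [23, 28]
r6 m[X8→φ2] = [16, 15]
r6 m[X4→φ1] = [0, 0]
r6 m[X11→φ0] = [9, 13]
r6 m[X11→φ5] = [25, 24]
r6 m[X11→φ7] = [22, 25]
r6 m[X14→φ3] = [0, 0]
r6 m[X15→φ2] = [10, 14]
r6 m[X15→φ3] = [28, 27]
r6 m[X15→φ4] = [21, 30]
r6 m[X15→φ6] = [25, 22]
r7 m[φ0→X8] = [9, 15]
r7 m[φ0→X11] = [19, 18]
r7 m[φ1→X8] = [7, 0]
r7 m[φ1→X4] = [28, 30]
r7 m[φ2→X8] = [14, 13]
r7 m[φ2→X15] = [18, 17]
r7 m[φ3→X14] = [29, 28]
r7 m[φ3→X15] = [0, 4]
r7 m[φ4→X15] = [7, 1]
r7 m[φ5→X11] = [3, 7]
r7 m[φ6→X15] = [3, 9]
r7 m[φ7→X11] = [6, 6]
r7 m[X8→φ0] = [21, 13]
r7 m[X8→φ1] = [23, 28]
r7 m[X8→φ2] = [16, 15]
r7 m[X4→φ1] = [0, 0]
r7 m[X11→φ0] = [9, 13]
r7 m[X11→φ5] = [25, 24]
r7 m[X11→φ7] = [22, 25]
r7 m[X14→φ3] = [0, 0]
r7 m[X15→φ2] = [10, 14]
r7 m[X15→φ3] = [28, 27]
r7 m[X15→φ4] = [21, 30]
r7 m[X15→φ6] = [25, 22]
r8 m[φ0→X8] = [9, 15]
r8 m[φ0→X11] = [19, 18]
r8 m[φ1→X8] = [7, 0]
r8 m[φ1→X4] = [28, 30]
r8 m[φ2→X8] = [14, 13]
r8 m[φ2→X15] = [18, 17]
r8 m[φ3→X14] = [29, 28]
r8 m[φ3→X15] = [0, 4]
r8 m[φ4→X15] = [7, 1]
r8 m[φ5→X11] = [3, 7]
r8 m[φ6→X15] = [3, 9]
r8 m[φ7→X11] = [6, 6]
r8 m[X8→φ0] = [21, 13]
r8 m[X8→φ1] = [23, 28]
r8 m[X8→φ2] = [16, 15]
r8 m[X4→φ1] = [0, 0]
r8 m[X11→φ0] = [9, 13]
r8 m[X11→φ5] = [25, 24]
r8 m[X11→φ7] = [22, 25]
r8 m[X14→φ3] = [0, 0]
r8 m[X15→φ2] = [10, 14]
r8 m[X15→φ3] = [28, 27]
r8 m[X15→φ4] = [21, 30]
r8 m[X15→φ6] = [25, 22]
fixed point reached at round 8
traceback from X8: (X8=1, X4=0, X11=0, X14=1, X15=0), score=28

assignment: (X8=1, X4=0, X11=0, X14=1, X15=0); score = 28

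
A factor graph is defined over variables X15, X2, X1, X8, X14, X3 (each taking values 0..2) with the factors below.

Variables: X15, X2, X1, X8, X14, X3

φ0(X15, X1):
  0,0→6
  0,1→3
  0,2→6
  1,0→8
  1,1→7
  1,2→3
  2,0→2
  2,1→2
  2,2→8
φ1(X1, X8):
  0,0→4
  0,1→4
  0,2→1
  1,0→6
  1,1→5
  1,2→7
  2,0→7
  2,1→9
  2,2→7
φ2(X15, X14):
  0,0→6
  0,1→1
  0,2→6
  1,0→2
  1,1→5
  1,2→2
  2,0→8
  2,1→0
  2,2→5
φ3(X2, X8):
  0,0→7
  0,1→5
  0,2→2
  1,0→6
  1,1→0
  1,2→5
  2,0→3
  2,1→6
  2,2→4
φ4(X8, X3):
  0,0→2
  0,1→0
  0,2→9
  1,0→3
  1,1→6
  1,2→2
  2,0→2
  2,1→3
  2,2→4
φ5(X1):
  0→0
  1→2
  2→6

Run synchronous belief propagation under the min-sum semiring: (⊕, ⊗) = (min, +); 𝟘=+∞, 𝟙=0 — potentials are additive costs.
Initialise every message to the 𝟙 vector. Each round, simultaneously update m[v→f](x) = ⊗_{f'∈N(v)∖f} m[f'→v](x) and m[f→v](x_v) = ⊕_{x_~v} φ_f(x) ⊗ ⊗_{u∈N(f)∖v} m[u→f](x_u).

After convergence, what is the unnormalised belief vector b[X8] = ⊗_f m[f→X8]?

b[X8] = [9, 8, 7]

init: all messages = 𝟙 over 3 values
r1 m[φ0→X15] = [3, 3, 2]
r1 m[φ0→X1] = [2, 2, 3]
r1 m[φ1→X1] = [1, 5, 7]
r1 m[φ1→X8] = [4, 4, 1]
r1 m[φ2→X15] = [1, 2, 0]
r1 m[φ2→X14] = [2, 0, 2]
r1 m[φ3→X2] = [2, 0, 3]
r1 m[φ3→X8] = [3, 0, 2]
r1 m[φ4→X8] = [0, 2, 2]
r1 m[φ4→X3] = [2, 0, 2]
r1 m[φ5→X1] = [0, 2, 6]
r1 m[X15→φ0] = [0, 0, 0]
r1 m[X15→φ2] = [0, 0, 0]
r1 m[X2→φ3] = [0, 0, 0]
r1 m[X1→φ0] = [0, 0, 0]
r1 m[X1→φ1] = [0, 0, 0]
r1 m[X1→φ5] = [0, 0, 0]
r1 m[X8→φ1] = [0, 0, 0]
r1 m[X8→φ3] = [0, 0, 0]
r1 m[X8→φ4] = [0, 0, 0]
r1 m[X14→φ2] = [0, 0, 0]
r1 m[X3→φ4] = [0, 0, 0]
r2 m[φ0→X15] = [3, 3, 2]
r2 m[φ0→X1] = [2, 2, 3]
r2 m[φ1→X1] = [1, 5, 7]
r2 m[φ1→X8] = [4, 4, 1]
r2 m[φ2→X15] = [1, 2, 0]
r2 m[φ2→X14] = [2, 0, 2]
r2 m[φ3→X2] = [2, 0, 3]
r2 m[φ3→X8] = [3, 0, 2]
r2 m[φ4→X8] = [0, 2, 2]
r2 m[φ4→X3] = [2, 0, 2]
r2 m[φ5→X1] = [0, 2, 6]
r2 m[X15→φ0] = [1, 2, 0]
r2 m[X15→φ2] = [3, 3, 2]
r2 m[X2→φ3] = [0, 0, 0]
r2 m[X1→φ0] = [1, 7, 13]
r2 m[X1→φ1] = [2, 4, 9]
r2 m[X1→φ5] = [3, 7, 10]
r2 m[X8→φ1] = [3, 2, 4]
r2 m[X8→φ3] = [4, 6, 3]
r2 m[X8→φ4] = [7, 4, 3]
r2 m[X14→φ2] = [0, 0, 0]
r2 m[X3→φ4] = [0, 0, 0]
r3 m[φ0→X15] = [7, 9, 3]
r3 m[φ0→X1] = [2, 2, 5]
r3 m[φ1→X1] = [5, 7, 10]
r3 m[φ1→X8] = [6, 6, 3]
r3 m[φ2→X15] = [1, 2, 0]
r3 m[φ2→X14] = [5, 2, 5]
r3 m[φ3→X2] = [5, 6, 7]
r3 m[φ3→X8] = [3, 0, 2]
r3 m[φ4→X8] = [0, 2, 2]
r3 m[φ4→X3] = [5, 6, 6]
r3 m[φ5→X1] = [0, 2, 6]
r3 m[X15→φ0] = [1, 2, 0]
r3 m[X15→φ2] = [3, 3, 2]
r3 m[X2→φ3] = [0, 0, 0]
r3 m[X1→φ0] = [1, 7, 13]
r3 m[X1→φ1] = [2, 4, 9]
r3 m[X1→φ5] = [3, 7, 10]
r3 m[X8→φ1] = [3, 2, 4]
r3 m[X8→φ3] = [4, 6, 3]
r3 m[X8→φ4] = [7, 4, 3]
r3 m[X14→φ2] = [0, 0, 0]
r3 m[X3→φ4] = [0, 0, 0]
r4 m[φ0→X15] = [7, 9, 3]
r4 m[φ0→X1] = [2, 2, 5]
r4 m[φ1→X1] = [5, 7, 10]
r4 m[φ1→X8] = [6, 6, 3]
r4 m[φ2→X15] = [1, 2, 0]
r4 m[φ2→X14] = [5, 2, 5]
r4 m[φ3→X2] = [5, 6, 7]
r4 m[φ3→X8] = [3, 0, 2]
r4 m[φ4→X8] = [0, 2, 2]
r4 m[φ4→X3] = [5, 6, 6]
r4 m[φ5→X1] = [0, 2, 6]
r4 m[X15→φ0] = [1, 2, 0]
r4 m[X15→φ2] = [7, 9, 3]
r4 m[X2→φ3] = [0, 0, 0]
r4 m[X1→φ0] = [5, 9, 16]
r4 m[X1→φ1] = [2, 4, 11]
r4 m[X1→φ5] = [7, 9, 15]
r4 m[X8→φ1] = [3, 2, 4]
r4 m[X8→φ3] = [6, 8, 5]
r4 m[X8→φ4] = [9, 6, 5]
r4 m[X14→φ2] = [0, 0, 0]
r4 m[X3→φ4] = [0, 0, 0]
r5 m[φ0→X15] = [11, 13, 7]
r5 m[φ0→X1] = [2, 2, 5]
r5 m[φ1→X1] = [5, 7, 10]
r5 m[φ1→X8] = [6, 6, 3]
r5 m[φ2→X15] = [1, 2, 0]
r5 m[φ2→X14] = [11, 3, 8]
r5 m[φ3→X2] = [7, 8, 9]
r5 m[φ3→X8] = [3, 0, 2]
r5 m[φ4→X8] = [0, 2, 2]
r5 m[φ4→X3] = [7, 8, 8]
r5 m[φ5→X1] = [0, 2, 6]
r5 m[X15→φ0] = [1, 2, 0]
r5 m[X15→φ2] = [7, 9, 3]
r5 m[X2→φ3] = [0, 0, 0]
r5 m[X1→φ0] = [5, 9, 16]
r5 m[X1→φ1] = [2, 4, 11]
r5 m[X1→φ5] = [7, 9, 15]
r5 m[X8→φ1] = [3, 2, 4]
r5 m[X8→φ3] = [6, 8, 5]
r5 m[X8→φ4] = [9, 6, 5]
r5 m[X14→φ2] = [0, 0, 0]
r5 m[X3→φ4] = [0, 0, 0]
r6 m[φ0→X15] = [11, 13, 7]
r6 m[φ0→X1] = [2, 2, 5]
r6 m[φ1→X1] = [5, 7, 10]
r6 m[φ1→X8] = [6, 6, 3]
r6 m[φ2→X15] = [1, 2, 0]
r6 m[φ2→X14] = [11, 3, 8]
r6 m[φ3→X2] = [7, 8, 9]
r6 m[φ3→X8] = [3, 0, 2]
r6 m[φ4→X8] = [0, 2, 2]
r6 m[φ4→X3] = [7, 8, 8]
r6 m[φ5→X1] = [0, 2, 6]
r6 m[X15→φ0] = [1, 2, 0]
r6 m[X15→φ2] = [11, 13, 7]
r6 m[X2→φ3] = [0, 0, 0]
r6 m[X1→φ0] = [5, 9, 16]
r6 m[X1→φ1] = [2, 4, 11]
r6 m[X1→φ5] = [7, 9, 15]
r6 m[X8→φ1] = [3, 2, 4]
r6 m[X8→φ3] = [6, 8, 5]
r6 m[X8→φ4] = [9, 6, 5]
r6 m[X14→φ2] = [0, 0, 0]
r6 m[X3→φ4] = [0, 0, 0]
r7 m[φ0→X15] = [11, 13, 7]
r7 m[φ0→X1] = [2, 2, 5]
r7 m[φ1→X1] = [5, 7, 10]
r7 m[φ1→X8] = [6, 6, 3]
r7 m[φ2→X15] = [1, 2, 0]
r7 m[φ2→X14] = [15, 7, 12]
r7 m[φ3→X2] = [7, 8, 9]
r7 m[φ3→X8] = [3, 0, 2]
r7 m[φ4→X8] = [0, 2, 2]
r7 m[φ4→X3] = [7, 8, 8]
r7 m[φ5→X1] = [0, 2, 6]
r7 m[X15→φ0] = [1, 2, 0]
r7 m[X15→φ2] = [11, 13, 7]
r7 m[X2→φ3] = [0, 0, 0]
r7 m[X1→φ0] = [5, 9, 16]
r7 m[X1→φ1] = [2, 4, 11]
r7 m[X1→φ5] = [7, 9, 15]
r7 m[X8→φ1] = [3, 2, 4]
r7 m[X8→φ3] = [6, 8, 5]
r7 m[X8→φ4] = [9, 6, 5]
r7 m[X14→φ2] = [0, 0, 0]
r7 m[X3→φ4] = [0, 0, 0]
r8 m[φ0→X15] = [11, 13, 7]
r8 m[φ0→X1] = [2, 2, 5]
r8 m[φ1→X1] = [5, 7, 10]
r8 m[φ1→X8] = [6, 6, 3]
r8 m[φ2→X15] = [1, 2, 0]
r8 m[φ2→X14] = [15, 7, 12]
r8 m[φ3→X2] = [7, 8, 9]
r8 m[φ3→X8] = [3, 0, 2]
r8 m[φ4→X8] = [0, 2, 2]
r8 m[φ4→X3] = [7, 8, 8]
r8 m[φ5→X1] = [0, 2, 6]
r8 m[X15→φ0] = [1, 2, 0]
r8 m[X15→φ2] = [11, 13, 7]
r8 m[X2→φ3] = [0, 0, 0]
r8 m[X1→φ0] = [5, 9, 16]
r8 m[X1→φ1] = [2, 4, 11]
r8 m[X1→φ5] = [7, 9, 15]
r8 m[X8→φ1] = [3, 2, 4]
r8 m[X8→φ3] = [6, 8, 5]
r8 m[X8→φ4] = [9, 6, 5]
r8 m[X14→φ2] = [0, 0, 0]
r8 m[X3→φ4] = [0, 0, 0]
fixed point reached at round 8
b[X8] = ⊗ incoming = [9, 8, 7]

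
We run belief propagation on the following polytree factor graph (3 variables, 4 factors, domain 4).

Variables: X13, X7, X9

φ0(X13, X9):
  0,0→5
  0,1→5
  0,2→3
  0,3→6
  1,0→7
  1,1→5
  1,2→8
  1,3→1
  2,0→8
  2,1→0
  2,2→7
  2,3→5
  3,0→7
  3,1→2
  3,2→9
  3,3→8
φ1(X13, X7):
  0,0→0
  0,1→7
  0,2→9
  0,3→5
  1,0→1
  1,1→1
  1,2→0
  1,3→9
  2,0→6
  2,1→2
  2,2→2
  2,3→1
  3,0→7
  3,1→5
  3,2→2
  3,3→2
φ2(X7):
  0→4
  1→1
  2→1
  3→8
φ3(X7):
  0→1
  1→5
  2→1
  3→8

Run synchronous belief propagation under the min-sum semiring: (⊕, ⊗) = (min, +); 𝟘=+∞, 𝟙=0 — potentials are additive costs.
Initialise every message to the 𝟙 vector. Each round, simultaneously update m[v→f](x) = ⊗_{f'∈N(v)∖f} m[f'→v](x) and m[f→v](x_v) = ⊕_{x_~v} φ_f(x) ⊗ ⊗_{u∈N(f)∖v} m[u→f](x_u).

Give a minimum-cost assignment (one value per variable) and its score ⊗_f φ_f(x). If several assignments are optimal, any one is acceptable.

assignment: (X13=1, X7=2, X9=3); score = 3

init: all messages = 𝟙 over 4 values
r1 m[φ0→X13] = [3, 1, 0, 2]
r1 m[φ0→X9] = [5, 0, 3, 1]
r1 m[φ1→X13] = [0, 0, 1, 2]
r1 m[φ1→X7] = [0, 1, 0, 1]
r1 m[φ2→X7] = [4, 1, 1, 8]
r1 m[φ3→X7] = [1, 5, 1, 8]
r1 m[X13→φ0] = [0, 0, 0, 0]
r1 m[X13→φ1] = [0, 0, 0, 0]
r1 m[X7→φ1] = [0, 0, 0, 0]
r1 m[X7→φ2] = [0, 0, 0, 0]
r1 m[X7→φ3] = [0, 0, 0, 0]
r1 m[X9→φ0] = [0, 0, 0, 0]
r2 m[φ0→X13] = [3, 1, 0, 2]
r2 m[φ0→X9] = [5, 0, 3, 1]
r2 m[φ1→X13] = [0, 0, 1, 2]
r2 m[φ1→X7] = [0, 1, 0, 1]
r2 m[φ2→X7] = [4, 1, 1, 8]
r2 m[φ3→X7] = [1, 5, 1, 8]
r2 m[X13→φ0] = [0, 0, 1, 2]
r2 m[X13→φ1] = [3, 1, 0, 2]
r2 m[X7→φ1] = [5, 6, 2, 16]
r2 m[X7→φ2] = [1, 6, 1, 9]
r2 m[X7→φ3] = [4, 2, 1, 9]
r2 m[X9→φ0] = [0, 0, 0, 0]
r3 m[φ0→X13] = [3, 1, 0, 2]
r3 m[φ0→X9] = [5, 1, 3, 1]
r3 m[φ1→X13] = [5, 2, 4, 4]
r3 m[φ1→X7] = [2, 2, 1, 1]
r3 m[φ2→X7] = [4, 1, 1, 8]
r3 m[φ3→X7] = [1, 5, 1, 8]
r3 m[X13→φ0] = [0, 0, 1, 2]
r3 m[X13→φ1] = [3, 1, 0, 2]
r3 m[X7→φ1] = [5, 6, 2, 16]
r3 m[X7→φ2] = [1, 6, 1, 9]
r3 m[X7→φ3] = [4, 2, 1, 9]
r3 m[X9→φ0] = [0, 0, 0, 0]
r4 m[φ0→X13] = [3, 1, 0, 2]
r4 m[φ0→X9] = [5, 1, 3, 1]
r4 m[φ1→X13] = [5, 2, 4, 4]
r4 m[φ1→X7] = [2, 2, 1, 1]
r4 m[φ2→X7] = [4, 1, 1, 8]
r4 m[φ3→X7] = [1, 5, 1, 8]
r4 m[X13→φ0] = [5, 2, 4, 4]
r4 m[X13→φ1] = [3, 1, 0, 2]
r4 m[X7→φ1] = [5, 6, 2, 16]
r4 m[X7→φ2] = [3, 7, 2, 9]
r4 m[X7→φ3] = [6, 3, 2, 9]
r4 m[X9→φ0] = [0, 0, 0, 0]
r5 m[φ0→X13] = [3, 1, 0, 2]
r5 m[φ0→X9] = [9, 4, 8, 3]
r5 m[φ1→X13] = [5, 2, 4, 4]
r5 m[φ1→X7] = [2, 2, 1, 1]
r5 m[φ2→X7] = [4, 1, 1, 8]
r5 m[φ3→X7] = [1, 5, 1, 8]
r5 m[X13→φ0] = [5, 2, 4, 4]
r5 m[X13→φ1] = [3, 1, 0, 2]
r5 m[X7→φ1] = [5, 6, 2, 16]
r5 m[X7→φ2] = [3, 7, 2, 9]
r5 m[X7→φ3] = [6, 3, 2, 9]
r5 m[X9→φ0] = [0, 0, 0, 0]
r6 m[φ0→X13] = [3, 1, 0, 2]
r6 m[φ0→X9] = [9, 4, 8, 3]
r6 m[φ1→X13] = [5, 2, 4, 4]
r6 m[φ1→X7] = [2, 2, 1, 1]
r6 m[φ2→X7] = [4, 1, 1, 8]
r6 m[φ3→X7] = [1, 5, 1, 8]
r6 m[X13→φ0] = [5, 2, 4, 4]
r6 m[X13→φ1] = [3, 1, 0, 2]
r6 m[X7→φ1] = [5, 6, 2, 16]
r6 m[X7→φ2] = [3, 7, 2, 9]
r6 m[X7→φ3] = [6, 3, 2, 9]
r6 m[X9→φ0] = [0, 0, 0, 0]
fixed point reached at round 6
traceback from X13: (X13=1, X7=2, X9=3), score=3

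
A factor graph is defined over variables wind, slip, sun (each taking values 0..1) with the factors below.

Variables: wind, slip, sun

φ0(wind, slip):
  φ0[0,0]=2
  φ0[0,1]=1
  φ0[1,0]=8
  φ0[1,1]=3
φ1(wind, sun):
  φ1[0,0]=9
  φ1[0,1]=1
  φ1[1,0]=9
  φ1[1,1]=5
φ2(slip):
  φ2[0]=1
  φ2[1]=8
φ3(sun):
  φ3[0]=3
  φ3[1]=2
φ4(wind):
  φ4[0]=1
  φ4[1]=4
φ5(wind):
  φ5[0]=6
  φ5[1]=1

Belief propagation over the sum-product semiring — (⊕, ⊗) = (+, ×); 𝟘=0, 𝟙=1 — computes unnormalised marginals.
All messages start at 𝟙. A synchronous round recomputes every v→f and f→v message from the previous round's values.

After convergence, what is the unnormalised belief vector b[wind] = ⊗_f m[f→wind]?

b[wind] = [1740, 4736]

init: all messages = 𝟙 over 2 values
r1 m[φ0→wind] = [3, 11]
r1 m[φ0→slip] = [10, 4]
r1 m[φ1→wind] = [10, 14]
r1 m[φ1→sun] = [18, 6]
r1 m[φ2→slip] = [1, 8]
r1 m[φ3→sun] = [3, 2]
r1 m[φ4→wind] = [1, 4]
r1 m[φ5→wind] = [6, 1]
r1 m[wind→φ0] = [1, 1]
r1 m[wind→φ1] = [1, 1]
r1 m[wind→φ4] = [1, 1]
r1 m[wind→φ5] = [1, 1]
r1 m[slip→φ0] = [1, 1]
r1 m[slip→φ2] = [1, 1]
r1 m[sun→φ1] = [1, 1]
r1 m[sun→φ3] = [1, 1]
r2 m[φ0→wind] = [3, 11]
r2 m[φ0→slip] = [10, 4]
r2 m[φ1→wind] = [10, 14]
r2 m[φ1→sun] = [18, 6]
r2 m[φ2→slip] = [1, 8]
r2 m[φ3→sun] = [3, 2]
r2 m[φ4→wind] = [1, 4]
r2 m[φ5→wind] = [6, 1]
r2 m[wind→φ0] = [60, 56]
r2 m[wind→φ1] = [18, 44]
r2 m[wind→φ4] = [180, 154]
r2 m[wind→φ5] = [30, 616]
r2 m[slip→φ0] = [1, 8]
r2 m[slip→φ2] = [10, 4]
r2 m[sun→φ1] = [3, 2]
r2 m[sun→φ3] = [18, 6]
r3 m[φ0→wind] = [10, 32]
r3 m[φ0→slip] = [568, 228]
r3 m[φ1→wind] = [29, 37]
r3 m[φ1→sun] = [558, 238]
r3 m[φ2→slip] = [1, 8]
r3 m[φ3→sun] = [3, 2]
r3 m[φ4→wind] = [1, 4]
r3 m[φ5→wind] = [6, 1]
r3 m[wind→φ0] = [60, 56]
r3 m[wind→φ1] = [18, 44]
r3 m[wind→φ4] = [180, 154]
r3 m[wind→φ5] = [30, 616]
r3 m[slip→φ0] = [1, 8]
r3 m[slip→φ2] = [10, 4]
r3 m[sun→φ1] = [3, 2]
r3 m[sun→φ3] = [18, 6]
r4 m[φ0→wind] = [10, 32]
r4 m[φ0→slip] = [568, 228]
r4 m[φ1→wind] = [29, 37]
r4 m[φ1→sun] = [558, 238]
r4 m[φ2→slip] = [1, 8]
r4 m[φ3→sun] = [3, 2]
r4 m[φ4→wind] = [1, 4]
r4 m[φ5→wind] = [6, 1]
r4 m[wind→φ0] = [174, 148]
r4 m[wind→φ1] = [60, 128]
r4 m[wind→φ4] = [1740, 1184]
r4 m[wind→φ5] = [290, 4736]
r4 m[slip→φ0] = [1, 8]
r4 m[slip→φ2] = [568, 228]
r4 m[sun→φ1] = [3, 2]
r4 m[sun→φ3] = [558, 238]
r5 m[φ0→wind] = [10, 32]
r5 m[φ0→slip] = [1532, 618]
r5 m[φ1→wind] = [29, 37]
r5 m[φ1→sun] = [1692, 700]
r5 m[φ2→slip] = [1, 8]
r5 m[φ3→sun] = [3, 2]
r5 m[φ4→wind] = [1, 4]
r5 m[φ5→wind] = [6, 1]
r5 m[wind→φ0] = [174, 148]
r5 m[wind→φ1] = [60, 128]
r5 m[wind→φ4] = [1740, 1184]
r5 m[wind→φ5] = [290, 4736]
r5 m[slip→φ0] = [1, 8]
r5 m[slip→φ2] = [568, 228]
r5 m[sun→φ1] = [3, 2]
r5 m[sun→φ3] = [558, 238]
r6 m[φ0→wind] = [10, 32]
r6 m[φ0→slip] = [1532, 618]
r6 m[φ1→wind] = [29, 37]
r6 m[φ1→sun] = [1692, 700]
r6 m[φ2→slip] = [1, 8]
r6 m[φ3→sun] = [3, 2]
r6 m[φ4→wind] = [1, 4]
r6 m[φ5→wind] = [6, 1]
r6 m[wind→φ0] = [174, 148]
r6 m[wind→φ1] = [60, 128]
r6 m[wind→φ4] = [1740, 1184]
r6 m[wind→φ5] = [290, 4736]
r6 m[slip→φ0] = [1, 8]
r6 m[slip→φ2] = [1532, 618]
r6 m[sun→φ1] = [3, 2]
r6 m[sun→φ3] = [1692, 700]
r7 m[φ0→wind] = [10, 32]
r7 m[φ0→slip] = [1532, 618]
r7 m[φ1→wind] = [29, 37]
r7 m[φ1→sun] = [1692, 700]
r7 m[φ2→slip] = [1, 8]
r7 m[φ3→sun] = [3, 2]
r7 m[φ4→wind] = [1, 4]
r7 m[φ5→wind] = [6, 1]
r7 m[wind→φ0] = [174, 148]
r7 m[wind→φ1] = [60, 128]
r7 m[wind→φ4] = [1740, 1184]
r7 m[wind→φ5] = [290, 4736]
r7 m[slip→φ0] = [1, 8]
r7 m[slip→φ2] = [1532, 618]
r7 m[sun→φ1] = [3, 2]
r7 m[sun→φ3] = [1692, 700]
fixed point reached at round 7
b[wind] = ⊗ incoming = [1740, 4736]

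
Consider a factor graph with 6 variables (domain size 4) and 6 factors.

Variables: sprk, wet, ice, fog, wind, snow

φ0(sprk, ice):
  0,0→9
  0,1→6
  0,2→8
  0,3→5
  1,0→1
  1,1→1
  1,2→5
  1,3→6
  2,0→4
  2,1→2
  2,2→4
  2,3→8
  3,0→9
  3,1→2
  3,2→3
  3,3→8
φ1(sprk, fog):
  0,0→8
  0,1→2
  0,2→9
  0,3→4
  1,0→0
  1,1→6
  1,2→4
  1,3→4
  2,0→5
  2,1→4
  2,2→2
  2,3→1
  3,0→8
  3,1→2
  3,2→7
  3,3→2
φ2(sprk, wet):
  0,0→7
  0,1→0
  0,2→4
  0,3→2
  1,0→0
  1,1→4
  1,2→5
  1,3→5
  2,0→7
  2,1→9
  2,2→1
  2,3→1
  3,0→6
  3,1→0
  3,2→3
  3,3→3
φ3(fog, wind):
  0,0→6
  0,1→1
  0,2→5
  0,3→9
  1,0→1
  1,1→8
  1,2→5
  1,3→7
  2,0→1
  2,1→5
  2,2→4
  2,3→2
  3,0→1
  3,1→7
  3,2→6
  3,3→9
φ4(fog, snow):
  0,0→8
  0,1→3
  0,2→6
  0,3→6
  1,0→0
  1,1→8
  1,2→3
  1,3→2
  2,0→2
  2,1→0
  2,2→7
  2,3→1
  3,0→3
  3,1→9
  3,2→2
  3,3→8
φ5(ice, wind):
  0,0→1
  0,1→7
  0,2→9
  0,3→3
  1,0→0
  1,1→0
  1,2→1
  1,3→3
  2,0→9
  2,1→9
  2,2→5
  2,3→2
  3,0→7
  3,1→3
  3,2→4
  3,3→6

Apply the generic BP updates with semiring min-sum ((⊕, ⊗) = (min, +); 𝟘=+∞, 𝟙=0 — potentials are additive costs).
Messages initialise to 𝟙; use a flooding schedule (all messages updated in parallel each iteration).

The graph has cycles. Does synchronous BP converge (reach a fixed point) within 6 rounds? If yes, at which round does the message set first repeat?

NOT CONVERGED within 6 rounds

init: all messages = 𝟙 over 4 values
r1 m[φ0→sprk] = [5, 1, 2, 2]
r1 m[φ0→ice] = [1, 1, 3, 5]
r1 m[φ1→sprk] = [2, 0, 1, 2]
r1 m[φ1→fog] = [0, 2, 2, 1]
r1 m[φ2→sprk] = [0, 0, 1, 0]
r1 m[φ2→wet] = [0, 0, 1, 1]
r1 m[φ3→fog] = [1, 1, 1, 1]
r1 m[φ3→wind] = [1, 1, 4, 2]
r1 m[φ4→fog] = [3, 0, 0, 2]
r1 m[φ4→snow] = [0, 0, 2, 1]
r1 m[φ5→ice] = [1, 0, 2, 3]
r1 m[φ5→wind] = [0, 0, 1, 2]
r1 m[sprk→φ0] = [0, 0, 0, 0]
r1 m[sprk→φ1] = [0, 0, 0, 0]
r1 m[sprk→φ2] = [0, 0, 0, 0]
r1 m[wet→φ2] = [0, 0, 0, 0]
r1 m[ice→φ0] = [0, 0, 0, 0]
r1 m[ice→φ5] = [0, 0, 0, 0]
r1 m[fog→φ1] = [0, 0, 0, 0]
r1 m[fog→φ3] = [0, 0, 0, 0]
r1 m[fog→φ4] = [0, 0, 0, 0]
r1 m[wind→φ3] = [0, 0, 0, 0]
r1 m[wind→φ5] = [0, 0, 0, 0]
r1 m[snow→φ4] = [0, 0, 0, 0]
r2 m[φ0→sprk] = [5, 1, 2, 2]
r2 m[φ0→ice] = [1, 1, 3, 5]
r2 m[φ1→sprk] = [2, 0, 1, 2]
r2 m[φ1→fog] = [0, 2, 2, 1]
r2 m[φ2→sprk] = [0, 0, 1, 0]
r2 m[φ2→wet] = [0, 0, 1, 1]
r2 m[φ3→fog] = [1, 1, 1, 1]
r2 m[φ3→wind] = [1, 1, 4, 2]
r2 m[φ4→fog] = [3, 0, 0, 2]
r2 m[φ4→snow] = [0, 0, 2, 1]
r2 m[φ5→ice] = [1, 0, 2, 3]
r2 m[φ5→wind] = [0, 0, 1, 2]
r2 m[sprk→φ0] = [2, 0, 2, 2]
r2 m[sprk→φ1] = [5, 1, 3, 2]
r2 m[sprk→φ2] = [7, 1, 3, 4]
r2 m[wet→φ2] = [0, 0, 0, 0]
r2 m[ice→φ0] = [1, 0, 2, 3]
r2 m[ice→φ5] = [1, 1, 3, 5]
r2 m[fog→φ1] = [4, 1, 1, 3]
r2 m[fog→φ3] = [3, 2, 2, 3]
r2 m[fog→φ4] = [1, 3, 3, 2]
r2 m[wind→φ3] = [0, 0, 1, 2]
r2 m[wind→φ5] = [1, 1, 4, 2]
r2 m[snow→φ4] = [0, 0, 0, 0]
r3 m[φ0→sprk] = [6, 1, 2, 2]
r3 m[φ0→ice] = [1, 1, 5, 6]
r3 m[φ1→sprk] = [3, 4, 3, 3]
r3 m[φ1→fog] = [1, 4, 5, 4]
r3 m[φ2→sprk] = [0, 0, 1, 0]
r3 m[φ2→wet] = [1, 4, 4, 4]
r3 m[φ3→fog] = [1, 1, 1, 1]
r3 m[φ3→wind] = [3, 4, 6, 4]
r3 m[φ4→fog] = [3, 0, 0, 2]
r3 m[φ4→snow] = [3, 3, 4, 4]
r3 m[φ5→ice] = [2, 1, 4, 4]
r3 m[φ5→wind] = [1, 1, 2, 4]
r3 m[sprk→φ0] = [2, 0, 2, 2]
r3 m[sprk→φ1] = [5, 1, 3, 2]
r3 m[sprk→φ2] = [7, 1, 3, 4]
r3 m[wet→φ2] = [0, 0, 0, 0]
r3 m[ice→φ0] = [1, 0, 2, 3]
r3 m[ice→φ5] = [1, 1, 3, 5]
r3 m[fog→φ1] = [4, 1, 1, 3]
r3 m[fog→φ3] = [3, 2, 2, 3]
r3 m[fog→φ4] = [1, 3, 3, 2]
r3 m[wind→φ3] = [0, 0, 1, 2]
r3 m[wind→φ5] = [1, 1, 4, 2]
r3 m[snow→φ4] = [0, 0, 0, 0]
r4 m[φ0→sprk] = [6, 1, 2, 2]
r4 m[φ0→ice] = [1, 1, 5, 6]
r4 m[φ1→sprk] = [3, 4, 3, 3]
r4 m[φ1→fog] = [1, 4, 5, 4]
r4 m[φ2→sprk] = [0, 0, 1, 0]
r4 m[φ2→wet] = [1, 4, 4, 4]
r4 m[φ3→fog] = [1, 1, 1, 1]
r4 m[φ3→wind] = [3, 4, 6, 4]
r4 m[φ4→fog] = [3, 0, 0, 2]
r4 m[φ4→snow] = [3, 3, 4, 4]
r4 m[φ5→ice] = [2, 1, 4, 4]
r4 m[φ5→wind] = [1, 1, 2, 4]
r4 m[sprk→φ0] = [3, 4, 4, 3]
r4 m[sprk→φ1] = [6, 1, 3, 2]
r4 m[sprk→φ2] = [9, 5, 5, 5]
r4 m[wet→φ2] = [0, 0, 0, 0]
r4 m[ice→φ0] = [2, 1, 4, 4]
r4 m[ice→φ5] = [1, 1, 5, 6]
r4 m[fog→φ1] = [4, 1, 1, 3]
r4 m[fog→φ3] = [4, 4, 5, 6]
r4 m[fog→φ4] = [2, 5, 6, 5]
r4 m[wind→φ3] = [1, 1, 2, 4]
r4 m[wind→φ5] = [3, 4, 6, 4]
r4 m[snow→φ4] = [0, 0, 0, 0]
r5 m[φ0→sprk] = [7, 2, 3, 3]
r5 m[φ0→ice] = [5, 5, 6, 8]
r5 m[φ1→sprk] = [3, 4, 3, 3]
r5 m[φ1→fog] = [1, 4, 5, 4]
r5 m[φ2→sprk] = [0, 0, 1, 0]
r5 m[φ2→wet] = [5, 5, 6, 6]
r5 m[φ3→fog] = [2, 2, 2, 2]
r5 m[φ3→wind] = [5, 5, 9, 7]
r5 m[φ4→fog] = [3, 0, 0, 2]
r5 m[φ4→snow] = [5, 5, 7, 7]
r5 m[φ5→ice] = [4, 3, 6, 7]
r5 m[φ5→wind] = [1, 1, 2, 4]
r5 m[sprk→φ0] = [3, 4, 4, 3]
r5 m[sprk→φ1] = [6, 1, 3, 2]
r5 m[sprk→φ2] = [9, 5, 5, 5]
r5 m[wet→φ2] = [0, 0, 0, 0]
r5 m[ice→φ0] = [2, 1, 4, 4]
r5 m[ice→φ5] = [1, 1, 5, 6]
r5 m[fog→φ1] = [4, 1, 1, 3]
r5 m[fog→φ3] = [4, 4, 5, 6]
r5 m[fog→φ4] = [2, 5, 6, 5]
r5 m[wind→φ3] = [1, 1, 2, 4]
r5 m[wind→φ5] = [3, 4, 6, 4]
r5 m[snow→φ4] = [0, 0, 0, 0]
r6 m[φ0→sprk] = [7, 2, 3, 3]
r6 m[φ0→ice] = [5, 5, 6, 8]
r6 m[φ1→sprk] = [3, 4, 3, 3]
r6 m[φ1→fog] = [1, 4, 5, 4]
r6 m[φ2→sprk] = [0, 0, 1, 0]
r6 m[φ2→wet] = [5, 5, 6, 6]
r6 m[φ3→fog] = [2, 2, 2, 2]
r6 m[φ3→wind] = [5, 5, 9, 7]
r6 m[φ4→fog] = [3, 0, 0, 2]
r6 m[φ4→snow] = [5, 5, 7, 7]
r6 m[φ5→ice] = [4, 3, 6, 7]
r6 m[φ5→wind] = [1, 1, 2, 4]
r6 m[sprk→φ0] = [3, 4, 4, 3]
r6 m[sprk→φ1] = [7, 2, 4, 3]
r6 m[sprk→φ2] = [10, 6, 6, 6]
r6 m[wet→φ2] = [0, 0, 0, 0]
r6 m[ice→φ0] = [4, 3, 6, 7]
r6 m[ice→φ5] = [5, 5, 6, 8]
r6 m[fog→φ1] = [5, 2, 2, 4]
r6 m[fog→φ3] = [4, 4, 5, 6]
r6 m[fog→φ4] = [3, 6, 7, 6]
r6 m[wind→φ3] = [1, 1, 2, 4]
r6 m[wind→φ5] = [5, 5, 9, 7]
r6 m[snow→φ4] = [0, 0, 0, 0]
no fixed point within 6 rounds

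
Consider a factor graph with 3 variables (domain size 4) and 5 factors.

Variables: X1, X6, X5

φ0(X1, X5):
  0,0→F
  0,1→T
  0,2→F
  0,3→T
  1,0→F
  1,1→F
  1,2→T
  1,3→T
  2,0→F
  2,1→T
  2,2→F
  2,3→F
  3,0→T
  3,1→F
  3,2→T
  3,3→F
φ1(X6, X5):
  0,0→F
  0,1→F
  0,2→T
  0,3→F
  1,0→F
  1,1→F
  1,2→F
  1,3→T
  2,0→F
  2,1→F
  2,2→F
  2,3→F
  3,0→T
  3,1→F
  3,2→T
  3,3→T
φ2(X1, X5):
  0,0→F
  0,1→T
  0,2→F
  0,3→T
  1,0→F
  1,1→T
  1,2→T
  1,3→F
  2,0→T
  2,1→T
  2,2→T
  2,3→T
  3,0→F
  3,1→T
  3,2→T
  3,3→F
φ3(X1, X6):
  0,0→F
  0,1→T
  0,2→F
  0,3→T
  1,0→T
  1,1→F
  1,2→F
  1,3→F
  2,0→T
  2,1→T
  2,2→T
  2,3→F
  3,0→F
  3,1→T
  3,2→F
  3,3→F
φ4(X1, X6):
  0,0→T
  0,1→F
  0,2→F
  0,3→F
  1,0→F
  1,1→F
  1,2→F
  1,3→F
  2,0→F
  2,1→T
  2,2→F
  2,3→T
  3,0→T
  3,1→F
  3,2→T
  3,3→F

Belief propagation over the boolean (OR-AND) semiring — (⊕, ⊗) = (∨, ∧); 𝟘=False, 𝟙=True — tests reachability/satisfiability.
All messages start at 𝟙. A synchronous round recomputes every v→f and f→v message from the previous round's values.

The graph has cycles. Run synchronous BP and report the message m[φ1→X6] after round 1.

init: all messages = 𝟙 over 4 values
r1 m[φ0→X1] = [T, T, T, T]
r1 m[φ0→X5] = [T, T, T, T]
r1 m[φ1→X6] = [T, T, F, T]
r1 m[φ1→X5] = [T, F, T, T]
r1 m[φ2→X1] = [T, T, T, T]
r1 m[φ2→X5] = [T, T, T, T]
r1 m[φ3→X1] = [T, T, T, T]
r1 m[φ3→X6] = [T, T, T, T]
r1 m[φ4→X1] = [T, F, T, T]
r1 m[φ4→X6] = [T, T, T, T]
r1 m[X1→φ0] = [T, T, T, T]
r1 m[X1→φ2] = [T, T, T, T]
r1 m[X1→φ3] = [T, T, T, T]
r1 m[X1→φ4] = [T, T, T, T]
r1 m[X6→φ1] = [T, T, T, T]
r1 m[X6→φ3] = [T, T, T, T]
r1 m[X6→φ4] = [T, T, T, T]
r1 m[X5→φ0] = [T, T, T, T]
r1 m[X5→φ1] = [T, T, T, T]
r1 m[X5→φ2] = [T, T, T, T]

message @ round 1 = [T, T, F, T]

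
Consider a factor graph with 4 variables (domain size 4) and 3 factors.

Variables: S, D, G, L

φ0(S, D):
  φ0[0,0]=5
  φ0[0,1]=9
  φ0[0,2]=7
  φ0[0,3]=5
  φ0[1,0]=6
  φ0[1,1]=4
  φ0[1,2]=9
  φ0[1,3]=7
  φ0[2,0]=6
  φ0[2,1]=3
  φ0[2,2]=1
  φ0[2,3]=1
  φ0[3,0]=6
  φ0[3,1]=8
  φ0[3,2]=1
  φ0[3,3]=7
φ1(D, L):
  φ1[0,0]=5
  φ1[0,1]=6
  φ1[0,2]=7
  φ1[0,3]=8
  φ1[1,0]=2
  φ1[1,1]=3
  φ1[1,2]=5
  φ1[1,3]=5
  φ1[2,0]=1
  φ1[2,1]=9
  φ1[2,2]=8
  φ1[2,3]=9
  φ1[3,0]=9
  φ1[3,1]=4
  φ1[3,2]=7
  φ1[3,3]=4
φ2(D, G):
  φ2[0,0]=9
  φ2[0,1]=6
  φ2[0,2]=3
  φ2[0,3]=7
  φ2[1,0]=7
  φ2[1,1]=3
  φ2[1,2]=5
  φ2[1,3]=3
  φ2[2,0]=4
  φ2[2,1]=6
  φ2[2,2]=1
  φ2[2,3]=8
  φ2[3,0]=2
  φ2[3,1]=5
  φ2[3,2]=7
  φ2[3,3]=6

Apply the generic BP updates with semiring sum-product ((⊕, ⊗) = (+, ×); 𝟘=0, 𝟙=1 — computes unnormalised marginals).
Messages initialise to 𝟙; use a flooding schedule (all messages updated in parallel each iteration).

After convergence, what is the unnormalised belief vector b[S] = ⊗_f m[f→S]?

b[S] = [11671, 12957, 5703, 9933]

init: all messages = 𝟙 over 4 values
r1 m[φ0→S] = [26, 26, 11, 22]
r1 m[φ0→D] = [23, 24, 18, 20]
r1 m[φ1→D] = [26, 15, 27, 24]
r1 m[φ1→L] = [17, 22, 27, 26]
r1 m[φ2→D] = [25, 18, 19, 20]
r1 m[φ2→G] = [22, 20, 16, 24]
r1 m[S→φ0] = [1, 1, 1, 1]
r1 m[D→φ0] = [1, 1, 1, 1]
r1 m[D→φ1] = [1, 1, 1, 1]
r1 m[D→φ2] = [1, 1, 1, 1]
r1 m[G→φ2] = [1, 1, 1, 1]
r1 m[L→φ1] = [1, 1, 1, 1]
r2 m[φ0→S] = [26, 26, 11, 22]
r2 m[φ0→D] = [23, 24, 18, 20]
r2 m[φ1→D] = [26, 15, 27, 24]
r2 m[φ1→L] = [17, 22, 27, 26]
r2 m[φ2→D] = [25, 18, 19, 20]
r2 m[φ2→G] = [22, 20, 16, 24]
r2 m[S→φ0] = [1, 1, 1, 1]
r2 m[D→φ0] = [650, 270, 513, 480]
r2 m[D→φ1] = [575, 432, 342, 400]
r2 m[D→φ2] = [598, 360, 486, 480]
r2 m[G→φ2] = [1, 1, 1, 1]
r2 m[L→φ1] = [1, 1, 1, 1]
r3 m[φ0→S] = [11671, 12957, 5703, 9933]
r3 m[φ0→D] = [23, 24, 18, 20]
r3 m[φ1→D] = [26, 15, 27, 24]
r3 m[φ1→L] = [7681, 9424, 11721, 11438]
r3 m[φ2→D] = [25, 18, 19, 20]
r3 m[φ2→G] = [10806, 9984, 7440, 12034]
r3 m[S→φ0] = [1, 1, 1, 1]
r3 m[D→φ0] = [650, 270, 513, 480]
r3 m[D→φ1] = [575, 432, 342, 400]
r3 m[D→φ2] = [598, 360, 486, 480]
r3 m[G→φ2] = [1, 1, 1, 1]
r3 m[L→φ1] = [1, 1, 1, 1]
r4 m[φ0→S] = [11671, 12957, 5703, 9933]
r4 m[φ0→D] = [23, 24, 18, 20]
r4 m[φ1→D] = [26, 15, 27, 24]
r4 m[φ1→L] = [7681, 9424, 11721, 11438]
r4 m[φ2→D] = [25, 18, 19, 20]
r4 m[φ2→G] = [10806, 9984, 7440, 12034]
r4 m[S→φ0] = [1, 1, 1, 1]
r4 m[D→φ0] = [650, 270, 513, 480]
r4 m[D→φ1] = [575, 432, 342, 400]
r4 m[D→φ2] = [598, 360, 486, 480]
r4 m[G→φ2] = [1, 1, 1, 1]
r4 m[L→φ1] = [1, 1, 1, 1]
fixed point reached at round 4
b[S] = ⊗ incoming = [11671, 12957, 5703, 9933]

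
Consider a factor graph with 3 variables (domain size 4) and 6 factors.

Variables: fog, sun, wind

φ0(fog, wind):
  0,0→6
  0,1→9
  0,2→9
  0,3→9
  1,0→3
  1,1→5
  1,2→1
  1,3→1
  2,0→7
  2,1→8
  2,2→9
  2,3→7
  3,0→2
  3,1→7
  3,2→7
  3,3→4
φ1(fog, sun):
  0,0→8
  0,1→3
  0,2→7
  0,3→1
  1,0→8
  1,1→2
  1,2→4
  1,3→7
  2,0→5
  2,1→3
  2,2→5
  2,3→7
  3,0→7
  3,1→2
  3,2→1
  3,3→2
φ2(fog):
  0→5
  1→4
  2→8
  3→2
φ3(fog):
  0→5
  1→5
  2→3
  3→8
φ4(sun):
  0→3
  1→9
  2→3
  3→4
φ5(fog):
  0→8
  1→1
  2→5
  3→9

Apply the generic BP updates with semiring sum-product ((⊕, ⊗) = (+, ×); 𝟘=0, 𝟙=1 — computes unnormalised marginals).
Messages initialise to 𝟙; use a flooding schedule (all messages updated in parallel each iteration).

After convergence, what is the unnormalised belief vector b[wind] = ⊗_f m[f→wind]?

init: all messages = 𝟙 over 4 values
r1 m[φ0→fog] = [33, 10, 31, 20]
r1 m[φ0→wind] = [18, 29, 26, 21]
r1 m[φ1→fog] = [19, 21, 20, 12]
r1 m[φ1→sun] = [28, 10, 17, 17]
r1 m[φ2→fog] = [5, 4, 8, 2]
r1 m[φ3→fog] = [5, 5, 3, 8]
r1 m[φ4→sun] = [3, 9, 3, 4]
r1 m[φ5→fog] = [8, 1, 5, 9]
r1 m[fog→φ0] = [1, 1, 1, 1]
r1 m[fog→φ1] = [1, 1, 1, 1]
r1 m[fog→φ2] = [1, 1, 1, 1]
r1 m[fog→φ3] = [1, 1, 1, 1]
r1 m[fog→φ5] = [1, 1, 1, 1]
r1 m[sun→φ1] = [1, 1, 1, 1]
r1 m[sun→φ4] = [1, 1, 1, 1]
r1 m[wind→φ0] = [1, 1, 1, 1]
r2 m[φ0→fog] = [33, 10, 31, 20]
r2 m[φ0→wind] = [18, 29, 26, 21]
r2 m[φ1→fog] = [19, 21, 20, 12]
r2 m[φ1→sun] = [28, 10, 17, 17]
r2 m[φ2→fog] = [5, 4, 8, 2]
r2 m[φ3→fog] = [5, 5, 3, 8]
r2 m[φ4→sun] = [3, 9, 3, 4]
r2 m[φ5→fog] = [8, 1, 5, 9]
r2 m[fog→φ0] = [3800, 420, 2400, 1728]
r2 m[fog→φ1] = [6600, 200, 3720, 2880]
r2 m[fog→φ2] = [25080, 1050, 9300, 17280]
r2 m[fog→φ3] = [25080, 840, 24800, 4320]
r2 m[fog→φ5] = [15675, 4200, 14880, 3840]
r2 m[sun→φ1] = [3, 9, 3, 4]
r2 m[sun→φ4] = [28, 10, 17, 17]
r2 m[wind→φ0] = [1, 1, 1, 1]
r3 m[φ0→fog] = [33, 10, 31, 20]
r3 m[φ0→wind] = [44316, 67596, 68316, 58332]
r3 m[φ1→fog] = [76, 82, 85, 50]
r3 m[φ1→sun] = [93160, 37120, 68480, 39800]
r3 m[φ2→fog] = [5, 4, 8, 2]
r3 m[φ3→fog] = [5, 5, 3, 8]
r3 m[φ4→sun] = [3, 9, 3, 4]
r3 m[φ5→fog] = [8, 1, 5, 9]
r3 m[fog→φ0] = [3800, 420, 2400, 1728]
r3 m[fog→φ1] = [6600, 200, 3720, 2880]
r3 m[fog→φ2] = [25080, 1050, 9300, 17280]
r3 m[fog→φ3] = [25080, 840, 24800, 4320]
r3 m[fog→φ5] = [15675, 4200, 14880, 3840]
r3 m[sun→φ1] = [3, 9, 3, 4]
r3 m[sun→φ4] = [28, 10, 17, 17]
r3 m[wind→φ0] = [1, 1, 1, 1]
r4 m[φ0→fog] = [33, 10, 31, 20]
r4 m[φ0→wind] = [44316, 67596, 68316, 58332]
r4 m[φ1→fog] = [76, 82, 85, 50]
r4 m[φ1→sun] = [93160, 37120, 68480, 39800]
r4 m[φ2→fog] = [5, 4, 8, 2]
r4 m[φ3→fog] = [5, 5, 3, 8]
r4 m[φ4→sun] = [3, 9, 3, 4]
r4 m[φ5→fog] = [8, 1, 5, 9]
r4 m[fog→φ0] = [15200, 1640, 10200, 7200]
r4 m[fog→φ1] = [6600, 200, 3720, 2880]
r4 m[fog→φ2] = [100320, 4100, 39525, 72000]
r4 m[fog→φ3] = [100320, 3280, 105400, 18000]
r4 m[fog→φ5] = [62700, 16400, 63240, 16000]
r4 m[sun→φ1] = [3, 9, 3, 4]
r4 m[sun→φ4] = [93160, 37120, 68480, 39800]
r4 m[wind→φ0] = [1, 1, 1, 1]
r5 m[φ0→fog] = [33, 10, 31, 20]
r5 m[φ0→wind] = [181920, 277000, 280640, 238640]
r5 m[φ1→fog] = [76, 82, 85, 50]
r5 m[φ1→sun] = [93160, 37120, 68480, 39800]
r5 m[φ2→fog] = [5, 4, 8, 2]
r5 m[φ3→fog] = [5, 5, 3, 8]
r5 m[φ4→sun] = [3, 9, 3, 4]
r5 m[φ5→fog] = [8, 1, 5, 9]
r5 m[fog→φ0] = [15200, 1640, 10200, 7200]
r5 m[fog→φ1] = [6600, 200, 3720, 2880]
r5 m[fog→φ2] = [100320, 4100, 39525, 72000]
r5 m[fog→φ3] = [100320, 3280, 105400, 18000]
r5 m[fog→φ5] = [62700, 16400, 63240, 16000]
r5 m[sun→φ1] = [3, 9, 3, 4]
r5 m[sun→φ4] = [93160, 37120, 68480, 39800]
r5 m[wind→φ0] = [1, 1, 1, 1]
r6 m[φ0→fog] = [33, 10, 31, 20]
r6 m[φ0→wind] = [181920, 277000, 280640, 238640]
r6 m[φ1→fog] = [76, 82, 85, 50]
r6 m[φ1→sun] = [93160, 37120, 68480, 39800]
r6 m[φ2→fog] = [5, 4, 8, 2]
r6 m[φ3→fog] = [5, 5, 3, 8]
r6 m[φ4→sun] = [3, 9, 3, 4]
r6 m[φ5→fog] = [8, 1, 5, 9]
r6 m[fog→φ0] = [15200, 1640, 10200, 7200]
r6 m[fog→φ1] = [6600, 200, 3720, 2880]
r6 m[fog→φ2] = [100320, 4100, 39525, 72000]
r6 m[fog→φ3] = [100320, 3280, 105400, 18000]
r6 m[fog→φ5] = [62700, 16400, 63240, 16000]
r6 m[sun→φ1] = [3, 9, 3, 4]
r6 m[sun→φ4] = [93160, 37120, 68480, 39800]
r6 m[wind→φ0] = [1, 1, 1, 1]
fixed point reached at round 6
b[wind] = ⊗ incoming = [181920, 277000, 280640, 238640]

b[wind] = [181920, 277000, 280640, 238640]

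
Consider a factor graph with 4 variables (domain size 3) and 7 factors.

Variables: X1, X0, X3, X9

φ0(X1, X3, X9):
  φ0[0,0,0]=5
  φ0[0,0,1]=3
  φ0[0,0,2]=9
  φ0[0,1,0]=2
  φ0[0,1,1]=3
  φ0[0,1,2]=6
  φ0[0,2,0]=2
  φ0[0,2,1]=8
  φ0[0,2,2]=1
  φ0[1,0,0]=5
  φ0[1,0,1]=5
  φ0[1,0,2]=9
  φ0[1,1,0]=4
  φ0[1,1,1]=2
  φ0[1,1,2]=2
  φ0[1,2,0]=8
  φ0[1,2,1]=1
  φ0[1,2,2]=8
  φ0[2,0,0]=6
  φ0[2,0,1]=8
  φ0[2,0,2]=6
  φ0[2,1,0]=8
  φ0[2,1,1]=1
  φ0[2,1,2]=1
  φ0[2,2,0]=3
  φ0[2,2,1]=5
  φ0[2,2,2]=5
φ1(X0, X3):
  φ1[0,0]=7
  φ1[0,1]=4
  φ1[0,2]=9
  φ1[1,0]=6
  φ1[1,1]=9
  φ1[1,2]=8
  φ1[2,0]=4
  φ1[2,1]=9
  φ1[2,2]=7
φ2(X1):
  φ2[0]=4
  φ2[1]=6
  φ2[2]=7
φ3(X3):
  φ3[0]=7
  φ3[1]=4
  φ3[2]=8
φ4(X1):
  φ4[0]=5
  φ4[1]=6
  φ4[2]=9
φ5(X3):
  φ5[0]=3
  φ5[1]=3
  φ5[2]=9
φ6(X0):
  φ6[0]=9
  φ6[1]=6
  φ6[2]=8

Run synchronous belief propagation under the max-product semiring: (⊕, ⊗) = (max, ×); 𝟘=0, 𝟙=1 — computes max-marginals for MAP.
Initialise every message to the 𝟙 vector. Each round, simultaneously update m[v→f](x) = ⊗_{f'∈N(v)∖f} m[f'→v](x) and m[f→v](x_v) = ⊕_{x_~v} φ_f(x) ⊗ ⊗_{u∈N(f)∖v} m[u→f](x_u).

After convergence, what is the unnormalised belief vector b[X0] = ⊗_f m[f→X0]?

b[X0] = [1837080, 1088640, 1270080]

init: all messages = 𝟙 over 3 values
r1 m[φ0→X1] = [9, 9, 8]
r1 m[φ0→X3] = [9, 8, 8]
r1 m[φ0→X9] = [8, 8, 9]
r1 m[φ1→X0] = [9, 9, 9]
r1 m[φ1→X3] = [7, 9, 9]
r1 m[φ2→X1] = [4, 6, 7]
r1 m[φ3→X3] = [7, 4, 8]
r1 m[φ4→X1] = [5, 6, 9]
r1 m[φ5→X3] = [3, 3, 9]
r1 m[φ6→X0] = [9, 6, 8]
r1 m[X1→φ0] = [1, 1, 1]
r1 m[X1→φ2] = [1, 1, 1]
r1 m[X1→φ4] = [1, 1, 1]
r1 m[X0→φ1] = [1, 1, 1]
r1 m[X0→φ6] = [1, 1, 1]
r1 m[X3→φ0] = [1, 1, 1]
r1 m[X3→φ1] = [1, 1, 1]
r1 m[X3→φ3] = [1, 1, 1]
r1 m[X3→φ5] = [1, 1, 1]
r1 m[X9→φ0] = [1, 1, 1]
r2 m[φ0→X1] = [9, 9, 8]
r2 m[φ0→X3] = [9, 8, 8]
r2 m[φ0→X9] = [8, 8, 9]
r2 m[φ1→X0] = [9, 9, 9]
r2 m[φ1→X3] = [7, 9, 9]
r2 m[φ2→X1] = [4, 6, 7]
r2 m[φ3→X3] = [7, 4, 8]
r2 m[φ4→X1] = [5, 6, 9]
r2 m[φ5→X3] = [3, 3, 9]
r2 m[φ6→X0] = [9, 6, 8]
r2 m[X1→φ0] = [20, 36, 63]
r2 m[X1→φ2] = [45, 54, 72]
r2 m[X1→φ4] = [36, 54, 56]
r2 m[X0→φ1] = [9, 6, 8]
r2 m[X0→φ6] = [9, 9, 9]
r2 m[X3→φ0] = [147, 108, 648]
r2 m[X3→φ1] = [189, 96, 576]
r2 m[X3→φ3] = [189, 216, 648]
r2 m[X3→φ5] = [441, 288, 576]
r2 m[X9→φ0] = [1, 1, 1]
r3 m[φ0→X1] = [5184, 5184, 3240]
r3 m[φ0→X3] = [504, 504, 315]
r3 m[φ0→X9] = [186624, 204120, 204120]
r3 m[φ1→X0] = [5184, 4608, 4032]
r3 m[φ1→X3] = [63, 72, 81]
r3 m[φ2→X1] = [4, 6, 7]
r3 m[φ3→X3] = [7, 4, 8]
r3 m[φ4→X1] = [5, 6, 9]
r3 m[φ5→X3] = [3, 3, 9]
r3 m[φ6→X0] = [9, 6, 8]
r3 m[X1→φ0] = [20, 36, 63]
r3 m[X1→φ2] = [45, 54, 72]
r3 m[X1→φ4] = [36, 54, 56]
r3 m[X0→φ1] = [9, 6, 8]
r3 m[X0→φ6] = [9, 9, 9]
r3 m[X3→φ0] = [147, 108, 648]
r3 m[X3→φ1] = [189, 96, 576]
r3 m[X3→φ3] = [189, 216, 648]
r3 m[X3→φ5] = [441, 288, 576]
r3 m[X9→φ0] = [1, 1, 1]
r4 m[φ0→X1] = [5184, 5184, 3240]
r4 m[φ0→X3] = [504, 504, 315]
r4 m[φ0→X9] = [186624, 204120, 204120]
r4 m[φ1→X0] = [5184, 4608, 4032]
r4 m[φ1→X3] = [63, 72, 81]
r4 m[φ2→X1] = [4, 6, 7]
r4 m[φ3→X3] = [7, 4, 8]
r4 m[φ4→X1] = [5, 6, 9]
r4 m[φ5→X3] = [3, 3, 9]
r4 m[φ6→X0] = [9, 6, 8]
r4 m[X1→φ0] = [20, 36, 63]
r4 m[X1→φ2] = [25920, 31104, 29160]
r4 m[X1→φ4] = [20736, 31104, 22680]
r4 m[X0→φ1] = [9, 6, 8]
r4 m[X0→φ6] = [5184, 4608, 4032]
r4 m[X3→φ0] = [1323, 864, 5832]
r4 m[X3→φ1] = [10584, 6048, 22680]
r4 m[X3→φ3] = [95256, 108864, 229635]
r4 m[X3→φ5] = [222264, 145152, 204120]
r4 m[X9→φ0] = [1, 1, 1]
r5 m[φ0→X1] = [46656, 46656, 29160]
r5 m[φ0→X3] = [504, 504, 315]
r5 m[φ0→X9] = [1679616, 1837080, 1837080]
r5 m[φ1→X0] = [204120, 181440, 158760]
r5 m[φ1→X3] = [63, 72, 81]
r5 m[φ2→X1] = [4, 6, 7]
r5 m[φ3→X3] = [7, 4, 8]
r5 m[φ4→X1] = [5, 6, 9]
r5 m[φ5→X3] = [3, 3, 9]
r5 m[φ6→X0] = [9, 6, 8]
r5 m[X1→φ0] = [20, 36, 63]
r5 m[X1→φ2] = [25920, 31104, 29160]
r5 m[X1→φ4] = [20736, 31104, 22680]
r5 m[X0→φ1] = [9, 6, 8]
r5 m[X0→φ6] = [5184, 4608, 4032]
r5 m[X3→φ0] = [1323, 864, 5832]
r5 m[X3→φ1] = [10584, 6048, 22680]
r5 m[X3→φ3] = [95256, 108864, 229635]
r5 m[X3→φ5] = [222264, 145152, 204120]
r5 m[X9→φ0] = [1, 1, 1]
r6 m[φ0→X1] = [46656, 46656, 29160]
r6 m[φ0→X3] = [504, 504, 315]
r6 m[φ0→X9] = [1679616, 1837080, 1837080]
r6 m[φ1→X0] = [204120, 181440, 158760]
r6 m[φ1→X3] = [63, 72, 81]
r6 m[φ2→X1] = [4, 6, 7]
r6 m[φ3→X3] = [7, 4, 8]
r6 m[φ4→X1] = [5, 6, 9]
r6 m[φ5→X3] = [3, 3, 9]
r6 m[φ6→X0] = [9, 6, 8]
r6 m[X1→φ0] = [20, 36, 63]
r6 m[X1→φ2] = [233280, 279936, 262440]
r6 m[X1→φ4] = [186624, 279936, 204120]
r6 m[X0→φ1] = [9, 6, 8]
r6 m[X0→φ6] = [204120, 181440, 158760]
r6 m[X3→φ0] = [1323, 864, 5832]
r6 m[X3→φ1] = [10584, 6048, 22680]
r6 m[X3→φ3] = [95256, 108864, 229635]
r6 m[X3→φ5] = [222264, 145152, 204120]
r6 m[X9→φ0] = [1, 1, 1]
r7 m[φ0→X1] = [46656, 46656, 29160]
r7 m[φ0→X3] = [504, 504, 315]
r7 m[φ0→X9] = [1679616, 1837080, 1837080]
r7 m[φ1→X0] = [204120, 181440, 158760]
r7 m[φ1→X3] = [63, 72, 81]
r7 m[φ2→X1] = [4, 6, 7]
r7 m[φ3→X3] = [7, 4, 8]
r7 m[φ4→X1] = [5, 6, 9]
r7 m[φ5→X3] = [3, 3, 9]
r7 m[φ6→X0] = [9, 6, 8]
r7 m[X1→φ0] = [20, 36, 63]
r7 m[X1→φ2] = [233280, 279936, 262440]
r7 m[X1→φ4] = [186624, 279936, 204120]
r7 m[X0→φ1] = [9, 6, 8]
r7 m[X0→φ6] = [204120, 181440, 158760]
r7 m[X3→φ0] = [1323, 864, 5832]
r7 m[X3→φ1] = [10584, 6048, 22680]
r7 m[X3→φ3] = [95256, 108864, 229635]
r7 m[X3→φ5] = [222264, 145152, 204120]
r7 m[X9→φ0] = [1, 1, 1]
fixed point reached at round 7
b[X0] = ⊗ incoming = [1837080, 1088640, 1270080]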